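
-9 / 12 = -0.75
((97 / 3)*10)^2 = 940900 / 9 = 104544.44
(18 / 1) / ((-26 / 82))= -738 / 13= -56.77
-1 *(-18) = 18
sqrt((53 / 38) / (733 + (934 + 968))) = sqrt(5306890) / 100130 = 0.02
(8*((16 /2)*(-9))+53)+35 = -488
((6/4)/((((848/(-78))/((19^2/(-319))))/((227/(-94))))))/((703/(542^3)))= -85397.88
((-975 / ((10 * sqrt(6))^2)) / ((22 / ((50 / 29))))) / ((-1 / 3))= 975 / 2552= 0.38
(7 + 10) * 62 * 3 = 3162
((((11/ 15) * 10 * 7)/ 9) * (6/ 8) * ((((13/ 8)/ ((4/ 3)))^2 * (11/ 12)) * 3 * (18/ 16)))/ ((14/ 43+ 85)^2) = 0.00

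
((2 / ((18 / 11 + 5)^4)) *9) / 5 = 263538 / 141991205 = 0.00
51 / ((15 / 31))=105.40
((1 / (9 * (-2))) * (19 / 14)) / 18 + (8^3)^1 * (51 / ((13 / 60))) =120516.92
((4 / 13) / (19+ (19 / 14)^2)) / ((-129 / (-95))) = 784 / 72111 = 0.01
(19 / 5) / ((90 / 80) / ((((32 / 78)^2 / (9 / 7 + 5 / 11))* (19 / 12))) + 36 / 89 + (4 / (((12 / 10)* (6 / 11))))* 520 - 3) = 5699941632 / 4773744350885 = 0.00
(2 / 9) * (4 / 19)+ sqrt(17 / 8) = 1.50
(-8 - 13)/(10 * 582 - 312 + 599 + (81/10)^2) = -2100/617261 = -0.00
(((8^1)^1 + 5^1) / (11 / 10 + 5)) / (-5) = -26 / 61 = -0.43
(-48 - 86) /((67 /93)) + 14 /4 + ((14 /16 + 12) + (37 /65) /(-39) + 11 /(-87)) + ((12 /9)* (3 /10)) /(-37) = -1231472937 /7253480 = -169.78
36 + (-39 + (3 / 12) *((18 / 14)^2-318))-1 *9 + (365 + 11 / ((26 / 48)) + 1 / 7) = 294.36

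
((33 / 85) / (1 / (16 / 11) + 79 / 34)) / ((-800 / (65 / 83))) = -11 / 87150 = -0.00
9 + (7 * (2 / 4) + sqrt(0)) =25 / 2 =12.50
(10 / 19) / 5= 2 / 19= 0.11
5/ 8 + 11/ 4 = 27/ 8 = 3.38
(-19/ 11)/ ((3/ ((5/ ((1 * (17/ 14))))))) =-1330/ 561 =-2.37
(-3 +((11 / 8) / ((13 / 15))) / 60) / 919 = -1237 / 382304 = -0.00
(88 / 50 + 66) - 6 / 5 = 1664 / 25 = 66.56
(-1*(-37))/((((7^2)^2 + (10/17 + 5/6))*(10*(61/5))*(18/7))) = 4403/89687202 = 0.00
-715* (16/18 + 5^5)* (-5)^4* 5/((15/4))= -50287737500/27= -1862508796.30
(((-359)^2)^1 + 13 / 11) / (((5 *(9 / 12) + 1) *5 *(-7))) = -298464 / 385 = -775.23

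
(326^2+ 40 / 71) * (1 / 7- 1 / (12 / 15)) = -117663.34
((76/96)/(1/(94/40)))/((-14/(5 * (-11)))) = 7.31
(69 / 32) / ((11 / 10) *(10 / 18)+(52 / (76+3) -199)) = -49059 / 4498768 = -0.01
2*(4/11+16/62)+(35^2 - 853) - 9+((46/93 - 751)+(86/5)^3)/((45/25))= 638554138/230175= 2774.21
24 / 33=8 / 11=0.73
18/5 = 3.60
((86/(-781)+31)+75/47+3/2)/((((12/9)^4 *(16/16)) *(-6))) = -67365567/37587968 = -1.79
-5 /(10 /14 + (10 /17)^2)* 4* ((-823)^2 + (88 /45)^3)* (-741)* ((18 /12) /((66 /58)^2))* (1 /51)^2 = 4216385.18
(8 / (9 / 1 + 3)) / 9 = 2 / 27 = 0.07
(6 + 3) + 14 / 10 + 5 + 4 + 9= 28.40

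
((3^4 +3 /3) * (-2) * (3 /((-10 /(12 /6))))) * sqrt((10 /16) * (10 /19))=246 * sqrt(19) /19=56.44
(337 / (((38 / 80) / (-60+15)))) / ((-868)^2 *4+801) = -606600 / 57275443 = -0.01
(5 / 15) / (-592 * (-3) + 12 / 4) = 1 / 5337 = 0.00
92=92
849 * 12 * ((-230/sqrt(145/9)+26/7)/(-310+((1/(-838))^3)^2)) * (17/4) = -129955322512612282438272/250497035685997947091+689762865643865191403136 * sqrt(145)/1037773433556277209377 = 7484.73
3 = 3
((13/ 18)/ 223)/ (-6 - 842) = -13/ 3403872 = -0.00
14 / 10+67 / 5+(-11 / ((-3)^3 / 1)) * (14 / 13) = 26744 / 1755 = 15.24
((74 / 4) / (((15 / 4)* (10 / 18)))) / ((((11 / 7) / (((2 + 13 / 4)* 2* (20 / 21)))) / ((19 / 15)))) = 19684 / 275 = 71.58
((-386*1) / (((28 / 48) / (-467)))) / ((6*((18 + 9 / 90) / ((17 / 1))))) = 61289080 / 1267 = 48373.39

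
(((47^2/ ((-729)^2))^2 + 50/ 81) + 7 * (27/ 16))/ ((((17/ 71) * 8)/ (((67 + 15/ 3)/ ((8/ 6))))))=3987976847332955/ 11380864284864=350.41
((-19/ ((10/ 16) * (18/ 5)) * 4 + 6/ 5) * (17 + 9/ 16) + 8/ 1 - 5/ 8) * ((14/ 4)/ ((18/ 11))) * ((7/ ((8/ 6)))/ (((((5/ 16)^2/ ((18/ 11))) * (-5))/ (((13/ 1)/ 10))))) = 259027132/ 9375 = 27629.56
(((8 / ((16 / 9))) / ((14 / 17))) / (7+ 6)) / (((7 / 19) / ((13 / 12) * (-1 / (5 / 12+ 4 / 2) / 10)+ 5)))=4177359 / 738920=5.65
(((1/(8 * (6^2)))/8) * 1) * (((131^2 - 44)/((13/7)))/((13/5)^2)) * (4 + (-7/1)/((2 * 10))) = 43733935/20247552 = 2.16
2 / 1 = 2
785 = 785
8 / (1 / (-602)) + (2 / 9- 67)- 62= -44503 / 9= -4944.78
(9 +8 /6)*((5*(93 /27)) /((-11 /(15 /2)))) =-121.34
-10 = -10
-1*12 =-12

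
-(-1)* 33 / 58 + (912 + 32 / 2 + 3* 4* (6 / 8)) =937.57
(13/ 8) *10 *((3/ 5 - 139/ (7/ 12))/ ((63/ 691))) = -24909859/ 588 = -42363.71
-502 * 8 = -4016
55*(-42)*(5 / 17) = -679.41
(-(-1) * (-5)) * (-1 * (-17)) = -85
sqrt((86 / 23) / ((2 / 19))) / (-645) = -sqrt(18791) / 14835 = -0.01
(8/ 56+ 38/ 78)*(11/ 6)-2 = -692/ 819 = -0.84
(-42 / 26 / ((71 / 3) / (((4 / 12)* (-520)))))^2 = 139.97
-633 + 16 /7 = -4415 /7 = -630.71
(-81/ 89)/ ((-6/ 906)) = 12231/ 89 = 137.43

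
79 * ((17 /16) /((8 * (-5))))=-1343 /640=-2.10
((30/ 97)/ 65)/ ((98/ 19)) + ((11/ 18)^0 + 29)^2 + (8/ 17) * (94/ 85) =900.52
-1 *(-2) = 2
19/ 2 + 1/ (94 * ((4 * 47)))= 167885/ 17672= 9.50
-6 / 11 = -0.55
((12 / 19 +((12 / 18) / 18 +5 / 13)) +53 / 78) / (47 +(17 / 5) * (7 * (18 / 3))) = 115555 / 12657762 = 0.01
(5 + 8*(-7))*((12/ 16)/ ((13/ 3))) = -459/ 52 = -8.83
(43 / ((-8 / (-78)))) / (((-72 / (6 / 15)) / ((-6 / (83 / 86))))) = 24037 / 1660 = 14.48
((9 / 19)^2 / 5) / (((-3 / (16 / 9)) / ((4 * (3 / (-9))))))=64 / 1805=0.04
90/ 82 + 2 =127/ 41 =3.10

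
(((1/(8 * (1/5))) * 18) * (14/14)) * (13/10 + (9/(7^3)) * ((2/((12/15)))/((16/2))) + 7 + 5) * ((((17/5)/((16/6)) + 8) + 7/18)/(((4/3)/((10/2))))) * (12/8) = 233348103/28672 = 8138.54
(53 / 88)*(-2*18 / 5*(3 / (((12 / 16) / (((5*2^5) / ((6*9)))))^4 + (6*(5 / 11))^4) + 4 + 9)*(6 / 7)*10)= -3917894692363659286 / 8074634323731437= -485.21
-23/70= -0.33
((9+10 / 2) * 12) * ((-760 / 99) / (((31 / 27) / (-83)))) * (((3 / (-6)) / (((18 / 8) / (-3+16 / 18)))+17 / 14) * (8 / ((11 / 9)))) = 3853431040 / 3751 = 1027307.66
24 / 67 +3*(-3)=-579 / 67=-8.64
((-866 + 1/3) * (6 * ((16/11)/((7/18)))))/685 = -213696/7535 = -28.36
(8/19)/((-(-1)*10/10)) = 8/19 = 0.42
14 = 14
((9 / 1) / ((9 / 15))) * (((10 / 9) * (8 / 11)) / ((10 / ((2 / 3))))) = 80 / 99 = 0.81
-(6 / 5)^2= -36 / 25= -1.44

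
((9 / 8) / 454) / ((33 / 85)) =255 / 39952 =0.01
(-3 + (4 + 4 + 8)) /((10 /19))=247 /10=24.70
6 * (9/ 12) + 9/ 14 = 36/ 7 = 5.14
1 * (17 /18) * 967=16439 /18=913.28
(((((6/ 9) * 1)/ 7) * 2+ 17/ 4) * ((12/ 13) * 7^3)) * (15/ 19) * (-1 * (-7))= 1919085/ 247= 7769.57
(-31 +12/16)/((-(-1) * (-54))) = 121/216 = 0.56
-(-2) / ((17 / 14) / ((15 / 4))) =105 / 17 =6.18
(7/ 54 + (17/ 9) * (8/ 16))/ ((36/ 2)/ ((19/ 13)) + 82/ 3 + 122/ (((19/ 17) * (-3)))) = 551/ 1674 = 0.33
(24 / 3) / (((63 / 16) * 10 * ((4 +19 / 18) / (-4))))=-512 / 3185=-0.16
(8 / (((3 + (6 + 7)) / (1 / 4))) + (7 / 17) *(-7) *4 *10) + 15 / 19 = -114.38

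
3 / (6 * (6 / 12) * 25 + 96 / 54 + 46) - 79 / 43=-1.81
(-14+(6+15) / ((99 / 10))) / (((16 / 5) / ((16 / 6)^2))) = -7840 / 297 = -26.40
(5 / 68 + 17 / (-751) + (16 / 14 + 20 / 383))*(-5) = -852948955 / 136913308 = -6.23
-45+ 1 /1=-44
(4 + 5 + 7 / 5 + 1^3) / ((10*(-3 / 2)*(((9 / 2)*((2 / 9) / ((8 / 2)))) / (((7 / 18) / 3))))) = -266 / 675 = -0.39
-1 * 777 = -777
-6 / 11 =-0.55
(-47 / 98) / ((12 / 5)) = -235 / 1176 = -0.20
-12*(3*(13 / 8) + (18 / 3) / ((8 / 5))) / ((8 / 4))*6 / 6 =-207 / 4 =-51.75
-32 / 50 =-16 / 25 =-0.64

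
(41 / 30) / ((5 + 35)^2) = 41 / 48000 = 0.00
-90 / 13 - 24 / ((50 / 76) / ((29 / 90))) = -91054 / 4875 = -18.68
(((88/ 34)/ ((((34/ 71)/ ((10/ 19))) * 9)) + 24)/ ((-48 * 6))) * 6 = -300419/ 593028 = -0.51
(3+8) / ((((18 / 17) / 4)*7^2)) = 374 / 441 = 0.85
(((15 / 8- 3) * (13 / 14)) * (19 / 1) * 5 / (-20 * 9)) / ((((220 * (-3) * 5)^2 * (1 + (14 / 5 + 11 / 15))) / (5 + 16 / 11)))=17537 / 243285504000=0.00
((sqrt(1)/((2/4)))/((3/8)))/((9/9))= 16/3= 5.33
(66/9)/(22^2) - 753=-49697/66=-752.98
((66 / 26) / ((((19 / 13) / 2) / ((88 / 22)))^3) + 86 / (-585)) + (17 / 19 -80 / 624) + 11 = 427.92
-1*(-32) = 32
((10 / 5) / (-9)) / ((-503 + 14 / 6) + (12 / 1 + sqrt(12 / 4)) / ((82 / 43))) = 7052* sqrt(3) / 14790401533 + 19945024 / 44371204599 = 0.00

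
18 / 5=3.60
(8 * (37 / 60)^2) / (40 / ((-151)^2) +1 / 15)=31214569 / 702030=44.46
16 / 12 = 4 / 3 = 1.33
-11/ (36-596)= 11/ 560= 0.02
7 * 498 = 3486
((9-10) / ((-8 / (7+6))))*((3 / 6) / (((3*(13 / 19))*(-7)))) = -19 / 336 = -0.06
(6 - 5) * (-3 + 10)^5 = 16807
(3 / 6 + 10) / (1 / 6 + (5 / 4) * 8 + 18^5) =63 / 11337469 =0.00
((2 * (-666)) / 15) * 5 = -444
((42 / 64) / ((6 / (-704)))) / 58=-77 / 58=-1.33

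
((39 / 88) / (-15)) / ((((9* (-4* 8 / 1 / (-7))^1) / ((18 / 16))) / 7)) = -637 / 112640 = -0.01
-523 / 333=-1.57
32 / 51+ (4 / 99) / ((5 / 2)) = 5416 / 8415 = 0.64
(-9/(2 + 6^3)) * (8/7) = -0.05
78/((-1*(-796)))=39/398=0.10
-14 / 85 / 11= -14 / 935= -0.01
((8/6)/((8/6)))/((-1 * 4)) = -1/4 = -0.25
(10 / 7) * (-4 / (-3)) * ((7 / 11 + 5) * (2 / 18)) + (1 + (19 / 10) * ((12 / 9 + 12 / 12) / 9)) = 55831 / 20790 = 2.69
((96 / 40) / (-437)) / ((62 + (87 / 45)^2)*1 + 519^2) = -135 / 6622845998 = -0.00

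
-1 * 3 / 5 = -3 / 5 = -0.60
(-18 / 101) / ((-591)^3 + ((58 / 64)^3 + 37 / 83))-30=-567037578499453746 / 18901252617192407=-30.00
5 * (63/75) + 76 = 401/5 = 80.20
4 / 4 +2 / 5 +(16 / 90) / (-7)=433 / 315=1.37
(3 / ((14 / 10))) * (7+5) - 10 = 110 / 7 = 15.71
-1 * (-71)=71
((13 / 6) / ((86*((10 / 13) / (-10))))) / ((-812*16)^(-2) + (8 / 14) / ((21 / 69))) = -7131464704 / 40882126977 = -0.17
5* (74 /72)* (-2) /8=-185 /144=-1.28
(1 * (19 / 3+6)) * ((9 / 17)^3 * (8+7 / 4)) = 350649 / 19652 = 17.84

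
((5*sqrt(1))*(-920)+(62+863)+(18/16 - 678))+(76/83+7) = -2884389/664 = -4343.96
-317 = -317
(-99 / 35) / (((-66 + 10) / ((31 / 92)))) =0.02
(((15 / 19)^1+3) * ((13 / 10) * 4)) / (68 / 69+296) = 32292 / 486685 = 0.07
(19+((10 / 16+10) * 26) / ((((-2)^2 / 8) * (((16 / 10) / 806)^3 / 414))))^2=3501995226901271307876998249281 / 4096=854979303442693190399657800.00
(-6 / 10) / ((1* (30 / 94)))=-1.88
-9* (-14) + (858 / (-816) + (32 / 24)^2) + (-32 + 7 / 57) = 2205811 / 23256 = 94.85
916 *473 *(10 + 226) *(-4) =-409004992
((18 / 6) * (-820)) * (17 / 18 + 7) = -58630 / 3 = -19543.33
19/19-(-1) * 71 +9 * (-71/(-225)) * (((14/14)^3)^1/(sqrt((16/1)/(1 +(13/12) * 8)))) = 71 * sqrt(87)/300 +72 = 74.21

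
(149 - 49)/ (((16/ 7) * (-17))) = -175/ 68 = -2.57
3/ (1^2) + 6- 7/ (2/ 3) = -1.50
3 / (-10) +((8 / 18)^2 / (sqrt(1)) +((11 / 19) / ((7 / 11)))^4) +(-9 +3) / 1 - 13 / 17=-26636483287111 / 4308642928170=-6.18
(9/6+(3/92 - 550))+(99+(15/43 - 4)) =-1792537/3956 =-453.12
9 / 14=0.64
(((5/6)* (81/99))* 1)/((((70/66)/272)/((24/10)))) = 14688/35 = 419.66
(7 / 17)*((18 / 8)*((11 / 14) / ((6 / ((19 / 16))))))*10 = 3135 / 2176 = 1.44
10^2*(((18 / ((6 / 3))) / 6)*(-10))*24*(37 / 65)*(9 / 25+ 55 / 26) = -8572752 / 169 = -50726.34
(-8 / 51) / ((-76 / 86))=172 / 969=0.18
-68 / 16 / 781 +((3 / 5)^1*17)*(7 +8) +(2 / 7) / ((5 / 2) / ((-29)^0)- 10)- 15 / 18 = 16633143 / 109340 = 152.12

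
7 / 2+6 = 19 / 2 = 9.50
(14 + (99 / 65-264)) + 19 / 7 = -111822 / 455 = -245.76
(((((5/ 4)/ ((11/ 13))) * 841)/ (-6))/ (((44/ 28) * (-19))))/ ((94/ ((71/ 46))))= 27168505/ 238581024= 0.11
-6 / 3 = -2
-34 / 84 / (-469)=17 / 19698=0.00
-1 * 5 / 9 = -5 / 9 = -0.56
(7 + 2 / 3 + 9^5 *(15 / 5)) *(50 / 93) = 857200 / 9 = 95244.44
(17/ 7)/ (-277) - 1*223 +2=-428536/ 1939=-221.01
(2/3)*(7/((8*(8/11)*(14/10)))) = 55/96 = 0.57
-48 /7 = -6.86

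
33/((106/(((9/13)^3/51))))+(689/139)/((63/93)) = 84583560307/11556303486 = 7.32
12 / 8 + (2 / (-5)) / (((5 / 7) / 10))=-41 / 10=-4.10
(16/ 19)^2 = 256/ 361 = 0.71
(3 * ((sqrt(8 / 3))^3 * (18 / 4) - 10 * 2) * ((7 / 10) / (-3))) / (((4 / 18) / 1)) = 63 - 126 * sqrt(6) / 5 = 1.27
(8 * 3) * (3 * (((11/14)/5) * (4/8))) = 5.66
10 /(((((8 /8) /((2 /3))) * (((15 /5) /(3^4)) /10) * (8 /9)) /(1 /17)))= 2025 /17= 119.12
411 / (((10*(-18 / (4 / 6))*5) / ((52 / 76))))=-1781 / 8550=-0.21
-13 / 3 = -4.33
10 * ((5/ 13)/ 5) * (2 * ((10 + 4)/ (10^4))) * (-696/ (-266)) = 174/ 30875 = 0.01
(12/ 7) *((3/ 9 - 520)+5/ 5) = -6224/ 7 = -889.14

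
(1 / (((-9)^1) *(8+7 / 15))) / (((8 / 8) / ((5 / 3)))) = -25 / 1143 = -0.02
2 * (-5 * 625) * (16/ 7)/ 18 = -50000/ 63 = -793.65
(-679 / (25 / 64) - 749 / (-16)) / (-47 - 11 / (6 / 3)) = 96653 / 3000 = 32.22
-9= -9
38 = 38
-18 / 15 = -6 / 5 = -1.20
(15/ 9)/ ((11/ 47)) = 235/ 33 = 7.12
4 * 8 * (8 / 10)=128 / 5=25.60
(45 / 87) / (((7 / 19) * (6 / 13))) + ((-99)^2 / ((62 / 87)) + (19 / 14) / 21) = 3635825747 / 264306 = 13756.12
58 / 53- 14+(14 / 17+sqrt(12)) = -10886 / 901+2 * sqrt(3) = -8.62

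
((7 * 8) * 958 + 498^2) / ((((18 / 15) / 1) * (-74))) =-377065 / 111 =-3396.98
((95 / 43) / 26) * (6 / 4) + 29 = 65129 / 2236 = 29.13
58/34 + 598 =10195/17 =599.71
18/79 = 0.23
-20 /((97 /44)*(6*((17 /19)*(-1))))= 8360 /4947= 1.69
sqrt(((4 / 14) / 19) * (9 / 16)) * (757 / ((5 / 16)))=9084 * sqrt(266) / 665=222.79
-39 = -39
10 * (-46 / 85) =-92 / 17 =-5.41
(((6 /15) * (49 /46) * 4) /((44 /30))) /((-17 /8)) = -2352 /4301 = -0.55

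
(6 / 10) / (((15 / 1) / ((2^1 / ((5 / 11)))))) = 22 / 125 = 0.18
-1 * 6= -6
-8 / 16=-1 / 2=-0.50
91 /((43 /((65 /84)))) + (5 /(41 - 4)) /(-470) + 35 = 32875537 /897324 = 36.64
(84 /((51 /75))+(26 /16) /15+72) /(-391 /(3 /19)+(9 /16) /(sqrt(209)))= -1166434932256 /14764439764675 - 21551454* sqrt(209) /250995475999475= -0.08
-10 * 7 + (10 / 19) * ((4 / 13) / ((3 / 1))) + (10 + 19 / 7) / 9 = -1066447 / 15561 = -68.53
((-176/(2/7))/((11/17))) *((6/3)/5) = -380.80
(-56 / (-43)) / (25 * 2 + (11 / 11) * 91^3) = 56 / 32405703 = 0.00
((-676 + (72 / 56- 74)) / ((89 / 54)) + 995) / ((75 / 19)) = 6400549 / 46725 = 136.98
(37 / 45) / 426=37 / 19170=0.00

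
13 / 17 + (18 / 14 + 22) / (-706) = 61475 / 84014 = 0.73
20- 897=-877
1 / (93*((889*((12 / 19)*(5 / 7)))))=19 / 708660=0.00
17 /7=2.43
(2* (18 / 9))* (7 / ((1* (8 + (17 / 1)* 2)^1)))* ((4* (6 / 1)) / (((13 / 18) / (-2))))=-576 / 13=-44.31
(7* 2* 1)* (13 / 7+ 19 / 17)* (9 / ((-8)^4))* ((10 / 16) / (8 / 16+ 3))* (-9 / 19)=-71685 / 9261056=-0.01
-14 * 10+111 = -29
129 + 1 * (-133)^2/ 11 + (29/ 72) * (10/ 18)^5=81239193899/ 46766808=1737.11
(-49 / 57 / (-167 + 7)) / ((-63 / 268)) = -469 / 20520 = -0.02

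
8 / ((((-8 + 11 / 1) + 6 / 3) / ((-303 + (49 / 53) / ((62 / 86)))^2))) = 1965922410272 / 13497245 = 145653.61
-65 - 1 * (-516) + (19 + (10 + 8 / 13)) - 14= 6066 / 13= 466.62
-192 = -192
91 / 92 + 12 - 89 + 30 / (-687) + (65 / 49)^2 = -3758150817 / 50584268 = -74.29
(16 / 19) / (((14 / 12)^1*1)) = 96 / 133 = 0.72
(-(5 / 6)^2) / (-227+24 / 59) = 1475 / 481284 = 0.00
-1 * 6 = -6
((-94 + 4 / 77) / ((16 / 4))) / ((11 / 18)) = -32553 / 847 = -38.43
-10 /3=-3.33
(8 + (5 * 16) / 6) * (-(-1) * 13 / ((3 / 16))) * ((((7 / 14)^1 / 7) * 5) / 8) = 4160 / 63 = 66.03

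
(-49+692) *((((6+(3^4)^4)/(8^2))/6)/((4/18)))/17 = 83037136383/4352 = 19080224.35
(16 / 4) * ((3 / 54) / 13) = 2 / 117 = 0.02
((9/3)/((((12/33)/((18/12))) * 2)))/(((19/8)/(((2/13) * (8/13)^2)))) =6336/41743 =0.15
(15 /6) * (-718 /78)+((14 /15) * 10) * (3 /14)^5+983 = 719141075 /749112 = 959.99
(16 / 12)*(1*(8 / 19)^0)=4 / 3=1.33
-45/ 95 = -9/ 19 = -0.47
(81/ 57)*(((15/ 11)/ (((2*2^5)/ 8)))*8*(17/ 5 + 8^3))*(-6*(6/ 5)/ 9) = -834948/ 1045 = -798.99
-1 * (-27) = 27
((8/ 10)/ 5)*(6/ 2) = 12/ 25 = 0.48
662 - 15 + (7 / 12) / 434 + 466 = 828073 / 744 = 1113.00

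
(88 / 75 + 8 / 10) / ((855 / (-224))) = -33152 / 64125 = -0.52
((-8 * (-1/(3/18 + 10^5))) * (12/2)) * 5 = 1440/600001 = 0.00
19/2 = 9.50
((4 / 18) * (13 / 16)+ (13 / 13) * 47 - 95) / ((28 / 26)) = -44759 / 1008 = -44.40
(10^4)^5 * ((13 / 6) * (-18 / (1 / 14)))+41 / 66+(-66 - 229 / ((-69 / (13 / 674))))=-4655250600000000000005568803 / 85261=-54600000000000000000065.31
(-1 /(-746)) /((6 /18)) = 3 /746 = 0.00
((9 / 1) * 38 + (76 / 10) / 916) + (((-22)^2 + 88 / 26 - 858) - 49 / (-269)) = -227630547 / 8008130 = -28.42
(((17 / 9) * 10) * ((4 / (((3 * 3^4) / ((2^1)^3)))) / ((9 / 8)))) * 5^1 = 217600 / 19683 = 11.06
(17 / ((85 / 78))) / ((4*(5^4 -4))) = 0.01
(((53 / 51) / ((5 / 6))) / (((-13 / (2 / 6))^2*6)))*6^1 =106 / 129285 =0.00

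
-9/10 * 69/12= -207/40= -5.18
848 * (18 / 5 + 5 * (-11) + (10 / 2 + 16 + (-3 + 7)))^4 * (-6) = -1544695308288 / 625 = -2471512493.26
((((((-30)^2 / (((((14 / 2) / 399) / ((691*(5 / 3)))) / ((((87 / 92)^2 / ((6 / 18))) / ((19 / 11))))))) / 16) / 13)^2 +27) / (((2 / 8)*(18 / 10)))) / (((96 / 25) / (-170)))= -14836491240054145206501875 / 774850625536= -19147550187226.16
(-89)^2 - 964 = 6957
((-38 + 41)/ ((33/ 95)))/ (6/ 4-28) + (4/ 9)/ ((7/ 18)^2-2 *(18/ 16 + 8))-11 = -4850493/ 427339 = -11.35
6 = 6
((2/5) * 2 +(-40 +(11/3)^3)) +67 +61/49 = 518227/6615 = 78.34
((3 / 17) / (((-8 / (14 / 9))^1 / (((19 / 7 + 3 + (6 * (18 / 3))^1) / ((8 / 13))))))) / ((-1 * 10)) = 949 / 4080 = 0.23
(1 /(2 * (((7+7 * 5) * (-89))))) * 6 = -0.00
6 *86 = 516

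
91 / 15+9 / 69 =2138 / 345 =6.20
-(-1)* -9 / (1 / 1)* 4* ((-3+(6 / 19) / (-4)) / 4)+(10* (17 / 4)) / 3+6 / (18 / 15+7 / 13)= 291961 / 6441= 45.33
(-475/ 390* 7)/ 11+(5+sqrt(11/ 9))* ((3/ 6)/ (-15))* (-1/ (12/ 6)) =-1187/ 1716+sqrt(11)/ 180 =-0.67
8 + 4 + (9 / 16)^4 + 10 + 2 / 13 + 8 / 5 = 23.85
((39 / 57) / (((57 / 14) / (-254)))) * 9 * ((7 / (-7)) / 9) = 46228 / 1083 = 42.69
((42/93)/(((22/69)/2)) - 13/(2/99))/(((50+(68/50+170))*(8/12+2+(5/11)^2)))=-360471375/357861644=-1.01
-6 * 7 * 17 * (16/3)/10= -1904/5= -380.80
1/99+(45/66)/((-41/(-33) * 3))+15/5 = 25921/8118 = 3.19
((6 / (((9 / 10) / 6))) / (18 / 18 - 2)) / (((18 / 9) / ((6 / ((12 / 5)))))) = -50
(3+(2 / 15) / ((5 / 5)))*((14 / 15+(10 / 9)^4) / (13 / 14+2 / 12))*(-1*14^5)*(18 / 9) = -28529758262656 / 3772575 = -7562409.83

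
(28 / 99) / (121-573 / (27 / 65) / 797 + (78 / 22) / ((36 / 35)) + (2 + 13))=89264 / 43464877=0.00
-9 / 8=-1.12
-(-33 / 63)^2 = -121 / 441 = -0.27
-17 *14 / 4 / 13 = -119 / 26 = -4.58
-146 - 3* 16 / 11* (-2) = -1510 / 11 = -137.27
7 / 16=0.44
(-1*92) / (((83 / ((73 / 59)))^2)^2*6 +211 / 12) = -31351658064 / 41405017768812283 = -0.00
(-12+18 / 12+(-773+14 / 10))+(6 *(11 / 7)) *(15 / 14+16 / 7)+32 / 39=-14325361 / 19110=-749.63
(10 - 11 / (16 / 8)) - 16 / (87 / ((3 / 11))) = 2839 / 638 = 4.45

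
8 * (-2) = -16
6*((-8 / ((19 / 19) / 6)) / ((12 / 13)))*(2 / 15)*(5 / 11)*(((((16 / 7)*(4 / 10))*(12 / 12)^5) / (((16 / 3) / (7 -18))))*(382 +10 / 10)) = 477984 / 35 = 13656.69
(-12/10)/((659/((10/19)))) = -12/12521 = -0.00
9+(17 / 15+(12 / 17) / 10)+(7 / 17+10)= 5257 / 255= 20.62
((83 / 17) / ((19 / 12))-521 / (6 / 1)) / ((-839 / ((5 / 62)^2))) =4057675 / 6250274808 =0.00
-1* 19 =-19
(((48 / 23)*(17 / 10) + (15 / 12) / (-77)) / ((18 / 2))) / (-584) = -125089 / 186167520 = -0.00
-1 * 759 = -759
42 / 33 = 1.27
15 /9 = 5 /3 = 1.67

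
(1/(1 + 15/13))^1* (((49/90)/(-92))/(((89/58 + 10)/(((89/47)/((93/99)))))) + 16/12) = 23297528293/37663683120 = 0.62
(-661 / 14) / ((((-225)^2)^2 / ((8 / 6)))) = -1322 / 53820703125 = -0.00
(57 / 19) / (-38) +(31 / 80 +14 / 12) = 6727 / 4560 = 1.48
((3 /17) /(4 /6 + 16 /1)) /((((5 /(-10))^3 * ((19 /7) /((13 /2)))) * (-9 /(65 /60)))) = 1183 /48450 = 0.02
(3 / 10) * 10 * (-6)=-18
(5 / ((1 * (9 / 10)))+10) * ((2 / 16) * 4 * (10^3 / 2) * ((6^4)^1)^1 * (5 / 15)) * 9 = 15120000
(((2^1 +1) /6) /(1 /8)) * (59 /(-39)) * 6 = -472 /13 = -36.31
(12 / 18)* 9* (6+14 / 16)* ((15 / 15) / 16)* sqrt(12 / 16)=165* sqrt(3) / 128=2.23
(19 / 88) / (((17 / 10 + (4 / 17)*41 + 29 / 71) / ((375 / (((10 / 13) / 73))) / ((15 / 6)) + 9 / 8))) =13059082185 / 49944928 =261.47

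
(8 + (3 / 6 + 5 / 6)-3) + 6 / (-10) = 86 / 15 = 5.73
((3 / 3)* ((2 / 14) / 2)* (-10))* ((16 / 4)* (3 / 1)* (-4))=240 / 7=34.29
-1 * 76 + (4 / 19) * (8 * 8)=-62.53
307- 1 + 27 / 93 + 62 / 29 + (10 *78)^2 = 547228877 / 899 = 608708.43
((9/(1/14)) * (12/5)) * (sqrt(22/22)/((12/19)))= 2394/5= 478.80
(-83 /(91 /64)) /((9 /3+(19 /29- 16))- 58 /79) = 4.46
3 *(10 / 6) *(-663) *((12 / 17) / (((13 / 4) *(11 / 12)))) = -8640 / 11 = -785.45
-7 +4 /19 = -129 /19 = -6.79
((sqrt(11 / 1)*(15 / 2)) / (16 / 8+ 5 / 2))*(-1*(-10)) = 50*sqrt(11) / 3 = 55.28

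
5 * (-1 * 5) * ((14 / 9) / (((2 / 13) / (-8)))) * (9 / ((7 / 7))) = 18200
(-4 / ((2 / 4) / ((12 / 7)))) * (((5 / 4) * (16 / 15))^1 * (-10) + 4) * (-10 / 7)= -1280 / 7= -182.86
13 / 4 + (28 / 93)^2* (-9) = 9357 / 3844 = 2.43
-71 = -71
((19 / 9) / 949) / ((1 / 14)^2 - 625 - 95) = -3724 / 1205297379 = -0.00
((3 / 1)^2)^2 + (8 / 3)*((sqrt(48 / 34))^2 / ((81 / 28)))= 113329 / 1377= 82.30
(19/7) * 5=95/7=13.57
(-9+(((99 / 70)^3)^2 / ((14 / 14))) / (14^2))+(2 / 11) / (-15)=-6826738424669767 / 760953732000000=-8.97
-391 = -391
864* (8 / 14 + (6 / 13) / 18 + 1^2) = 125568 / 91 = 1379.87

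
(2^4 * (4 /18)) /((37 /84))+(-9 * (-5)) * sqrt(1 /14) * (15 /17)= 896 /111+675 * sqrt(14) /238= 18.68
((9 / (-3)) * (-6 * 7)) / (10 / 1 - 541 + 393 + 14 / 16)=-1008 / 1097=-0.92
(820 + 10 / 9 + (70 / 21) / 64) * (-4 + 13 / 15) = -2223053 / 864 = -2572.98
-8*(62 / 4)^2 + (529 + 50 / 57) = -79351 / 57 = -1392.12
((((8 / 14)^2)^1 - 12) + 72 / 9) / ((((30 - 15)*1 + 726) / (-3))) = 180 / 12103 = 0.01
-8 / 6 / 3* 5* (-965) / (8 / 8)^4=19300 / 9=2144.44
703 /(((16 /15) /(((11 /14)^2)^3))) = 18681110745 /120472576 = 155.07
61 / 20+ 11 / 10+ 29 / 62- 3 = 1003 / 620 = 1.62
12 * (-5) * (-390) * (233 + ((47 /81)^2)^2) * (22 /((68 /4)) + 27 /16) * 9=1322456681262275 /9034497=146378562.22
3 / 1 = 3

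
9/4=2.25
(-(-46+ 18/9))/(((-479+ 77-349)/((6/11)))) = -24/751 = -0.03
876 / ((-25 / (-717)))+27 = 628767 / 25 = 25150.68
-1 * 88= -88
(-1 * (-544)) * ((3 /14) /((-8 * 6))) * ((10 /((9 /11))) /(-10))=187 /63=2.97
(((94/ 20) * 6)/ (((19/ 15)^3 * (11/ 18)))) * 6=136.24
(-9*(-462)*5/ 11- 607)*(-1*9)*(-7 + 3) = 46188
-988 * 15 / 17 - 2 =-14854 / 17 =-873.76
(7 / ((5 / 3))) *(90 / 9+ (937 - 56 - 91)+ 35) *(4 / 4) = 3507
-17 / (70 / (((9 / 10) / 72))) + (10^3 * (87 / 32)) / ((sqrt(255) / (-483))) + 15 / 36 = 6949 / 16800 - 350175 * sqrt(255) / 68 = -82232.62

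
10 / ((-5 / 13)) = -26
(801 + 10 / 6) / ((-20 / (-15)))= 602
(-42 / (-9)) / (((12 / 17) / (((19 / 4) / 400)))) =0.08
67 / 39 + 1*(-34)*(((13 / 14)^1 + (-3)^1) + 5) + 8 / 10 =-132478 / 1365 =-97.05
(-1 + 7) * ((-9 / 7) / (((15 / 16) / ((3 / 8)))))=-108 / 35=-3.09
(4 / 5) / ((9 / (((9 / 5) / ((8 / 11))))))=11 / 50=0.22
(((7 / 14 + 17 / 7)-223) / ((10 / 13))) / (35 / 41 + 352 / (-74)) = 60760401 / 828940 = 73.30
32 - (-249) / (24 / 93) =7975 / 8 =996.88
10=10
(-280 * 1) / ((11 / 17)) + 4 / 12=-14269 / 33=-432.39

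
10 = 10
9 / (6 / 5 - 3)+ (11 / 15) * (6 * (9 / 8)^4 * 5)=61931 / 2048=30.24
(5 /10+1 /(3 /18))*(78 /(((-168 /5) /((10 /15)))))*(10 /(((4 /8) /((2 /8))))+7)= -845 /7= -120.71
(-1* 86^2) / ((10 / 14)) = -51772 / 5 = -10354.40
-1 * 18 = -18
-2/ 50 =-1/ 25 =-0.04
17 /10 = 1.70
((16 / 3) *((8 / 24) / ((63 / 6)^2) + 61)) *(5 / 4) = 1614140 / 3969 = 406.69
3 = 3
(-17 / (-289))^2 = 1 / 289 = 0.00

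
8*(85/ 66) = 340/ 33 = 10.30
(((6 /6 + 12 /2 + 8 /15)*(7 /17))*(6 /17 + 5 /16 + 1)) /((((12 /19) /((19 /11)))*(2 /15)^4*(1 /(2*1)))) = 145523928375 /1627648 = 89407.49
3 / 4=0.75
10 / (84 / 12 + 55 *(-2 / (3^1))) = -30 / 89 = -0.34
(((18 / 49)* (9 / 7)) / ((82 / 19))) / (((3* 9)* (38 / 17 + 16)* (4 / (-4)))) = -969 / 4359530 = -0.00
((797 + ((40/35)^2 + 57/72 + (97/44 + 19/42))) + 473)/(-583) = -2.19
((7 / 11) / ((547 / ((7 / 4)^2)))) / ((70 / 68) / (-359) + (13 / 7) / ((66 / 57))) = 14653303 / 6584768496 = 0.00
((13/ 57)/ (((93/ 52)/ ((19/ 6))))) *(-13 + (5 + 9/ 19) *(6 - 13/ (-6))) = 610766/ 47709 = 12.80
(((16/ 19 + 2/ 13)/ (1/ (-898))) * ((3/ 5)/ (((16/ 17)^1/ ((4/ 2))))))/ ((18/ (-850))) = 26601005/ 494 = 53848.19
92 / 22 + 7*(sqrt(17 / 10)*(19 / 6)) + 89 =133*sqrt(170) / 60 + 1025 / 11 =122.08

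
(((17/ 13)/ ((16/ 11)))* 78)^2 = 314721/ 64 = 4917.52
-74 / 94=-37 / 47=-0.79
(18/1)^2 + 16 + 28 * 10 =620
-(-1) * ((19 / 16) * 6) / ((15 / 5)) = 19 / 8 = 2.38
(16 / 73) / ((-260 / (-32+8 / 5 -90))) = 0.10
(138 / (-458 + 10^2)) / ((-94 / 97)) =6693 / 16826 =0.40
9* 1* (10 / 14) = 45 / 7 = 6.43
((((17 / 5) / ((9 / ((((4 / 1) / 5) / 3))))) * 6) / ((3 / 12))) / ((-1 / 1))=-544 / 225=-2.42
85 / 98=0.87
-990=-990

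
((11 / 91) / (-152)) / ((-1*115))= 0.00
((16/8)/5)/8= 1/20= 0.05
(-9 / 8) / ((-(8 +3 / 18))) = 27 / 196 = 0.14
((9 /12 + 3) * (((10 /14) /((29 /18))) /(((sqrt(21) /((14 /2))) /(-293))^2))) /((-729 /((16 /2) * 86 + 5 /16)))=-7878791975 /25056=-314447.32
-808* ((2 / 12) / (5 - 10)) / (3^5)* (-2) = -808 / 3645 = -0.22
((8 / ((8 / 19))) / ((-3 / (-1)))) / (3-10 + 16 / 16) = -19 / 18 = -1.06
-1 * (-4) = 4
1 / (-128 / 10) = -5 / 64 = -0.08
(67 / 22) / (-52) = -67 / 1144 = -0.06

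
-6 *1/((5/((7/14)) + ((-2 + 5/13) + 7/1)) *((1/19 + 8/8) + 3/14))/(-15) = 1729/84250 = 0.02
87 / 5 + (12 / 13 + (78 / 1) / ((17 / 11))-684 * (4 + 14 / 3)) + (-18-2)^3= -13859.21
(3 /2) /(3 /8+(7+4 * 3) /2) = 12 /79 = 0.15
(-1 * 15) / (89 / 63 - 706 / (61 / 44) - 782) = 57645 / 4956829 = 0.01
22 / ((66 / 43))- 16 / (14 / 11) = 37 / 21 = 1.76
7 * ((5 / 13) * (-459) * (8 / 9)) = -1098.46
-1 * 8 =-8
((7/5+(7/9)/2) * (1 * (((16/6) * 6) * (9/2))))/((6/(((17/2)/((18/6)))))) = 2737/45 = 60.82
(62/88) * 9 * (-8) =-558/11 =-50.73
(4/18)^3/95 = 8/69255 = 0.00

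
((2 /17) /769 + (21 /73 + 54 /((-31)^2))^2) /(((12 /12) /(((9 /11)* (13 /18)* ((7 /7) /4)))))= 99024531583055 /5661746612355416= 0.02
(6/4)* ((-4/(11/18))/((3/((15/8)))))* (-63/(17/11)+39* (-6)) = 630585/374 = 1686.06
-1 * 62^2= -3844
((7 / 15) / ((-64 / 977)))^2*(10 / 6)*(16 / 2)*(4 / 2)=46771921 / 34560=1353.35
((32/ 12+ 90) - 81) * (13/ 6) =455/ 18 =25.28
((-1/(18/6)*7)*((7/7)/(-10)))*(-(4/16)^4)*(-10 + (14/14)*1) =0.01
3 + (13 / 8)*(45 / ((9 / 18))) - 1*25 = 124.25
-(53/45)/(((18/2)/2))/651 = -106/263655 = -0.00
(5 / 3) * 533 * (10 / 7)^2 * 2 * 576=102336000 / 49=2088489.80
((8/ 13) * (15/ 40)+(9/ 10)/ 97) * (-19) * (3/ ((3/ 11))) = -632643/ 12610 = -50.17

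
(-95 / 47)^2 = 9025 / 2209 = 4.09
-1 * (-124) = 124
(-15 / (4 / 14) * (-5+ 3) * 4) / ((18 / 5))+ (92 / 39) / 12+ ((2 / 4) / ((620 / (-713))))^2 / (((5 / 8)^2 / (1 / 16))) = 136791893 / 1170000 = 116.92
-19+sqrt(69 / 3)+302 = sqrt(23)+283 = 287.80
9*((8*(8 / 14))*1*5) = 1440 / 7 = 205.71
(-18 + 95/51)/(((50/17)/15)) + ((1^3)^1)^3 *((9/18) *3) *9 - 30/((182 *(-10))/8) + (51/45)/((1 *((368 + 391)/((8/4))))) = -68.67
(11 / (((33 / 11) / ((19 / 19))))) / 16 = 11 / 48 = 0.23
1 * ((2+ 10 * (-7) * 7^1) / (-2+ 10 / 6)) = 1464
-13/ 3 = -4.33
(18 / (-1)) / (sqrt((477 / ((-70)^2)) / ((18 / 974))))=-1260 * sqrt(25811) / 25811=-7.84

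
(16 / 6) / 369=8 / 1107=0.01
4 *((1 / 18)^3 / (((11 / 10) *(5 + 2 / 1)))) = 5 / 56133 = 0.00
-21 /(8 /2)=-21 /4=-5.25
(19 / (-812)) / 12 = -19 / 9744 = -0.00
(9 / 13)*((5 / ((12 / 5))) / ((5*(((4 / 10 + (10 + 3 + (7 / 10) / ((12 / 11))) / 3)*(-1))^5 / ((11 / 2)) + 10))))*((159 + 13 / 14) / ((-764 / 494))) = 1326337852752000000 / 23513386468216848637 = 0.06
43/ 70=0.61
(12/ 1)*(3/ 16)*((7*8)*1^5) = 126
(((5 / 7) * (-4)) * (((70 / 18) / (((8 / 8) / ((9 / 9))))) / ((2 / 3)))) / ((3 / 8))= -400 / 9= -44.44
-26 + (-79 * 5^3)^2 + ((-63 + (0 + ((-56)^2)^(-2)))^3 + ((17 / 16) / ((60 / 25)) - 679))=277545125870821735755564617731 / 2853498041416242167808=97264873.44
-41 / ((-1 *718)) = 41 / 718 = 0.06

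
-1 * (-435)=435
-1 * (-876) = 876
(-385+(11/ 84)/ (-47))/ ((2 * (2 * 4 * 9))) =-1519991/ 568512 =-2.67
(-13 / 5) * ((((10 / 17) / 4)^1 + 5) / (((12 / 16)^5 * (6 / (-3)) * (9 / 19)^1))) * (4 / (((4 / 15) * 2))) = 5532800 / 12393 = 446.45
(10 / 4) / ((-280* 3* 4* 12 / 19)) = -19 / 16128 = -0.00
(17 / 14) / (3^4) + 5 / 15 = 395 / 1134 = 0.35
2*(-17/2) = -17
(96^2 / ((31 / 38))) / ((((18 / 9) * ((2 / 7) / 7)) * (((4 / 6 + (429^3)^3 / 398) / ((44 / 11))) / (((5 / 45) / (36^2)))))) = 47428864 / 1235840269230920279742568911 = 0.00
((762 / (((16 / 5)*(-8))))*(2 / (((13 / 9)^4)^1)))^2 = 156217626677025 / 835308258304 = 187.02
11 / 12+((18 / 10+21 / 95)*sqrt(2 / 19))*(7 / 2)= 11 / 12+672*sqrt(38) / 1805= 3.21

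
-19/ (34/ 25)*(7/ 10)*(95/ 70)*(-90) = 81225/ 68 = 1194.49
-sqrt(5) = -2.24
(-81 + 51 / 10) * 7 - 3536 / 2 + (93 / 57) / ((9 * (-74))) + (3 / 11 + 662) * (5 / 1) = 352182112 / 347985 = 1012.06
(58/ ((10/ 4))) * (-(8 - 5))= -348/ 5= -69.60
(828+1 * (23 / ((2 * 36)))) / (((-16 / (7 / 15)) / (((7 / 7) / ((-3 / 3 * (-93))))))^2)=2922311 / 35869132800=0.00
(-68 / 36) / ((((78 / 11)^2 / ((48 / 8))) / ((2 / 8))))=-2057 / 36504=-0.06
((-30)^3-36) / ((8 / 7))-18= -47349 / 2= -23674.50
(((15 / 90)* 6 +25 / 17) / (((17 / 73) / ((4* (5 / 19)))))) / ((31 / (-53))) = -3249960 / 170221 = -19.09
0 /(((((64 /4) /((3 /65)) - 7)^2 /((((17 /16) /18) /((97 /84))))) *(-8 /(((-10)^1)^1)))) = 0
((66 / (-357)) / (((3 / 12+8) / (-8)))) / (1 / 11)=704 / 357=1.97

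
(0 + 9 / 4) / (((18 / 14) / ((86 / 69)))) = 301 / 138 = 2.18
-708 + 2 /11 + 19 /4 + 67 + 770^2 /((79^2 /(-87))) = -2444288067 /274604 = -8901.14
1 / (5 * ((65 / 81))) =81 / 325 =0.25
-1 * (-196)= 196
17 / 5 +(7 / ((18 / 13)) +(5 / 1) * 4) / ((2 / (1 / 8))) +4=12911 / 1440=8.97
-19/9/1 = -19/9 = -2.11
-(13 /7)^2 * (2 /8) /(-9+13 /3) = 507 /2744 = 0.18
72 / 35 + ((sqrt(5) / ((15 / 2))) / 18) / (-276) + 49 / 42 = 677 / 210 - sqrt(5) / 37260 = 3.22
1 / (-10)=-1 / 10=-0.10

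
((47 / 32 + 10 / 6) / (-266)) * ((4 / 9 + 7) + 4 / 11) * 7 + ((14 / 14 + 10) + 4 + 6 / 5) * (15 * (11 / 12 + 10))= 957813295 / 361152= 2652.11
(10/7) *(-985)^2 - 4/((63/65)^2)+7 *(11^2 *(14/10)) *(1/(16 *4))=1760394364201/1270080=1386049.98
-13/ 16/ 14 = -13/ 224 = -0.06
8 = 8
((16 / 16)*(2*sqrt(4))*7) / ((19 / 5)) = 7.37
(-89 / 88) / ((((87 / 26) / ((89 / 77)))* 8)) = -102973 / 2358048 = -0.04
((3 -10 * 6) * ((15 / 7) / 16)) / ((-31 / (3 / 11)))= 2565 / 38192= 0.07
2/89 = 0.02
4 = 4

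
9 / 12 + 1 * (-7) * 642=-17973 / 4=-4493.25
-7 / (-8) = 7 / 8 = 0.88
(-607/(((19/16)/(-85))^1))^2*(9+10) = 681483270400/19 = 35867540547.37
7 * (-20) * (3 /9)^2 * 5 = -700 /9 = -77.78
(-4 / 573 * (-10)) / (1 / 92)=3680 / 573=6.42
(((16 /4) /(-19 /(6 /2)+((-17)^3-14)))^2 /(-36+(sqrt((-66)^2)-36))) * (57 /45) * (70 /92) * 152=-2527 /157435000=-0.00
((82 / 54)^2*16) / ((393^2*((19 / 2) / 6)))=107584 / 713091033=0.00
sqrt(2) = 1.41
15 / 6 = 5 / 2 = 2.50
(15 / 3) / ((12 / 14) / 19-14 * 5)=-665 / 9304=-0.07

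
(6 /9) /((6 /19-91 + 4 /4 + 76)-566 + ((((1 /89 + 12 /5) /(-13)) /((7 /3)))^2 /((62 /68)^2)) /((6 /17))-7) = -59883860622950 /52697438723318091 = -0.00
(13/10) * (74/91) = 37/35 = 1.06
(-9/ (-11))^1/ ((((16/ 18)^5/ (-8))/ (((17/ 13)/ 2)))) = -9034497/ 1171456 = -7.71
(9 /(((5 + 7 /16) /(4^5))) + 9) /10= 49413 /290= 170.39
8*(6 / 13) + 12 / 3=100 / 13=7.69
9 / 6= 3 / 2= 1.50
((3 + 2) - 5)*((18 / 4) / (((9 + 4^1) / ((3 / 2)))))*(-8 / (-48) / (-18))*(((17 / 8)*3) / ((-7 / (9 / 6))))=0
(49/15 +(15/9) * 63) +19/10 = 661/6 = 110.17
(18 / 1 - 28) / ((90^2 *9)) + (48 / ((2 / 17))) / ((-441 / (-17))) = 5618111 / 357210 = 15.73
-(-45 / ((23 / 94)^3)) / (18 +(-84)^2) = 2076460 / 4781631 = 0.43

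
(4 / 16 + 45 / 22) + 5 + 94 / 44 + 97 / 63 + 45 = 155153 / 2772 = 55.97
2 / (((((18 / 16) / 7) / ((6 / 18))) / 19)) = 2128 / 27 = 78.81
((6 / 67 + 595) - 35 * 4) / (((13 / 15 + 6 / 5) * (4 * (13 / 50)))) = 11434125 / 54002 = 211.74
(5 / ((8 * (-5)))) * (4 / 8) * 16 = -1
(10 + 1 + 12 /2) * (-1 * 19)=-323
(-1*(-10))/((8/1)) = 5/4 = 1.25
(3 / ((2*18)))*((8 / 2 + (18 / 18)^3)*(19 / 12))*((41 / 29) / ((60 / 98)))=38171 / 25056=1.52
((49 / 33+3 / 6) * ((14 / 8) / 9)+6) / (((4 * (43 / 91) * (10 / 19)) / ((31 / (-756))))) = -0.26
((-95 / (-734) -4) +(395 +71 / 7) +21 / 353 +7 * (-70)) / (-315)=53606267 / 190439970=0.28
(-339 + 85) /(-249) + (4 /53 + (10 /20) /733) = 21208625 /19346802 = 1.10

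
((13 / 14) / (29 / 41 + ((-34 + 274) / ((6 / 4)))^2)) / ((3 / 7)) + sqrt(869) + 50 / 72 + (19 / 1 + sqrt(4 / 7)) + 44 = 2 *sqrt(7) / 7 + sqrt(869) + 2406802495 / 37786644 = 93.93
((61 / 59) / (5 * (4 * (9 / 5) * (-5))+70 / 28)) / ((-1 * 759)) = 122 / 15897255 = 0.00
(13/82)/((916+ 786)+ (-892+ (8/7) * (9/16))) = 7/35793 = 0.00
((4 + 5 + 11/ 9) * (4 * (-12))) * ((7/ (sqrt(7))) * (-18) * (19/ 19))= 8832 * sqrt(7)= 23367.28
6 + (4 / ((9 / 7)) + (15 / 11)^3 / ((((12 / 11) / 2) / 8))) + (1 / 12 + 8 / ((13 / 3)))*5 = 3168259 / 56628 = 55.95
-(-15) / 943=15 / 943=0.02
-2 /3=-0.67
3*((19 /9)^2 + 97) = 304.37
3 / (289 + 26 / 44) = 66 / 6371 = 0.01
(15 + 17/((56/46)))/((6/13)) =10543/168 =62.76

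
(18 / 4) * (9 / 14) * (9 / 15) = 243 / 140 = 1.74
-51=-51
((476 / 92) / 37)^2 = 14161 / 724201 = 0.02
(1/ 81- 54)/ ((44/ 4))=-4373/ 891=-4.91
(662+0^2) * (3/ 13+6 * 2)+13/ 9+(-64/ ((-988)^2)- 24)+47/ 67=297063424768/ 36788427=8074.92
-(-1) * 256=256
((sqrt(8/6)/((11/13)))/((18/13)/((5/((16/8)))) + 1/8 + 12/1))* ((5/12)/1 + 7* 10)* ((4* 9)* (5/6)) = 28561000* sqrt(3)/217569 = 227.37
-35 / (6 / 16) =-280 / 3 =-93.33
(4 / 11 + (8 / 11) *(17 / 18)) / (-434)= -0.00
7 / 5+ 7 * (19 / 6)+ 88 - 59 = 1577 / 30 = 52.57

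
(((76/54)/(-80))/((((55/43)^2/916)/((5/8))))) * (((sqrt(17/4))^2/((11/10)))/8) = -136764983/45999360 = -2.97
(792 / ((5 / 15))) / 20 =594 / 5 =118.80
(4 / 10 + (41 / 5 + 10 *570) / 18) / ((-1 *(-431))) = 28577 / 38790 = 0.74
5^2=25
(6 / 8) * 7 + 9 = 57 / 4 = 14.25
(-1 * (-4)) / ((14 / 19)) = 38 / 7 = 5.43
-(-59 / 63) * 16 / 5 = 944 / 315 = 3.00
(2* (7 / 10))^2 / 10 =49 / 250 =0.20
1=1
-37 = -37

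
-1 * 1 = -1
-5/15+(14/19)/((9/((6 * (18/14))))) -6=-325/57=-5.70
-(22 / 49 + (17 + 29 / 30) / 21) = -1.30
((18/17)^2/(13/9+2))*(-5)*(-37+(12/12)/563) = 303701400/5043917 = 60.21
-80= -80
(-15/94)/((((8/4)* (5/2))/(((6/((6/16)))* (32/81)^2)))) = -8192/102789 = -0.08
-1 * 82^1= -82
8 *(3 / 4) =6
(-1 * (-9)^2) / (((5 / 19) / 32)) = -49248 / 5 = -9849.60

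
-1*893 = -893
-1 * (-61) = 61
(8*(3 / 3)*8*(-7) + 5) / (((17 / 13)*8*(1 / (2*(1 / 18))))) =-5759 / 1224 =-4.71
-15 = -15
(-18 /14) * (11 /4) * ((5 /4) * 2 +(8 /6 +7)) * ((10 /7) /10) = -2145 /392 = -5.47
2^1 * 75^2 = 11250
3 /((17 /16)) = 48 /17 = 2.82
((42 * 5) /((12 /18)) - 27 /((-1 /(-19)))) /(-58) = 99 /29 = 3.41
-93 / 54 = -31 / 18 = -1.72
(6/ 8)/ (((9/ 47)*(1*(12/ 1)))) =47/ 144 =0.33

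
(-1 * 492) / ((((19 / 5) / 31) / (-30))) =2287800 / 19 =120410.53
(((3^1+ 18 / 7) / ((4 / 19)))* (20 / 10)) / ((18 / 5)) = 1235 / 84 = 14.70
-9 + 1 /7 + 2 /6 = -179 /21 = -8.52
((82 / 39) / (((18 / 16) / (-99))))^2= 52070656 / 1521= 34234.49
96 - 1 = 95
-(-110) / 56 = 55 / 28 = 1.96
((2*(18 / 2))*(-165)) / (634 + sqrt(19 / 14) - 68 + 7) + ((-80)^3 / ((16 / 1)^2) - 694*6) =-28357187608 / 4596587 + 2970*sqrt(266) / 4596587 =-6169.17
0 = 0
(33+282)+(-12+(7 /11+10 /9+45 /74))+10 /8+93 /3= 4946597 /14652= 337.61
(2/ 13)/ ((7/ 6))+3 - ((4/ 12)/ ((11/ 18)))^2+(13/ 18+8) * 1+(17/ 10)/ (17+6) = 132545459/ 11396385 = 11.63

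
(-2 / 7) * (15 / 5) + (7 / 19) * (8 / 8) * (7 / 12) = -1025 / 1596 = -0.64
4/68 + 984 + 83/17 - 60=15792/17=928.94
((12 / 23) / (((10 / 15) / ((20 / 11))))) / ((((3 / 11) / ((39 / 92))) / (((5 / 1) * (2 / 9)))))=1300 / 529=2.46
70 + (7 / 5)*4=378 / 5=75.60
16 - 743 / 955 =14537 / 955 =15.22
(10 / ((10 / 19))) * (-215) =-4085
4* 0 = 0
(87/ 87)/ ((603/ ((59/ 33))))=59/ 19899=0.00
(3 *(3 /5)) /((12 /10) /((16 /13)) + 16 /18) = 648 /671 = 0.97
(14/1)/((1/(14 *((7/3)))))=457.33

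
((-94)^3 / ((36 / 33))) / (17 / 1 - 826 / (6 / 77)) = 1142053 / 15875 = 71.94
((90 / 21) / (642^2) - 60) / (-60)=5770295 / 5770296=1.00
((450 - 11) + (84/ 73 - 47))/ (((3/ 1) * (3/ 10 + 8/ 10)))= 287000/ 2409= 119.14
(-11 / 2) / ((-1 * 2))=11 / 4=2.75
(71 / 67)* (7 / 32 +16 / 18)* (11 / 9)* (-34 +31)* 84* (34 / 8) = -29647541 / 19296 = -1536.46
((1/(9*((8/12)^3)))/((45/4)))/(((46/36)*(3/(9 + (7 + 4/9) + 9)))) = 229/1035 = 0.22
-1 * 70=-70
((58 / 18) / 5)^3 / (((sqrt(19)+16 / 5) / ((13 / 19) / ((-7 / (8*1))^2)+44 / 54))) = -16758559904 / 100328679675+1047409994*sqrt(19) / 20065735935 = 0.06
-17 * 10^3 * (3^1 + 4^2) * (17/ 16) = -686375/ 2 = -343187.50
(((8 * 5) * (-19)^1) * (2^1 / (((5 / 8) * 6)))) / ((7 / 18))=-7296 / 7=-1042.29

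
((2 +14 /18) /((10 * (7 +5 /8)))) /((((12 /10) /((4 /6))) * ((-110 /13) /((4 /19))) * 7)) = -0.00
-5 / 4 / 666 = -5 / 2664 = -0.00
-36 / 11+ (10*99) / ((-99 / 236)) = -25996 / 11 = -2363.27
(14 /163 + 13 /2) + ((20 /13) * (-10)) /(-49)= 1432839 /207662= 6.90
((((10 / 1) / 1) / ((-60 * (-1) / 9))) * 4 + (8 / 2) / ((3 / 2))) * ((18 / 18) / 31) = 26 / 93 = 0.28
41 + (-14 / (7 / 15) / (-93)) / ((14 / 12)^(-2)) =23123 / 558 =41.44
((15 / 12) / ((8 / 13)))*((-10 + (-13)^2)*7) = 72345 / 32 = 2260.78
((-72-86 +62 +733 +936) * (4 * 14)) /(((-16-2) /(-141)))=2070068 /3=690022.67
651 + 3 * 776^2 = 1807179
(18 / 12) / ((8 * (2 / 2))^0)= 3 / 2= 1.50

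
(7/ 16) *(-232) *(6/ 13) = -609/ 13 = -46.85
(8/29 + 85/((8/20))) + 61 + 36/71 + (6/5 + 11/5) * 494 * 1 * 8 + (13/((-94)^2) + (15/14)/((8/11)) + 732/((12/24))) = 38655684121183/2547065360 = 15176.56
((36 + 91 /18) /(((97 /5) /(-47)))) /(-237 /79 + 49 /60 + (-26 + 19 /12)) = 868325 /232218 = 3.74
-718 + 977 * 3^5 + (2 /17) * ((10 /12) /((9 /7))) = 236693.08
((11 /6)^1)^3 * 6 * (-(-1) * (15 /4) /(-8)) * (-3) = 6655 /128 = 51.99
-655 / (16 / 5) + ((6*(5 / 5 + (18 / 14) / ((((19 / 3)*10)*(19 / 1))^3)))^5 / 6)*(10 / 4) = 3035.31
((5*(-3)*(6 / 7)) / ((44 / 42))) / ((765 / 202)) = -3.24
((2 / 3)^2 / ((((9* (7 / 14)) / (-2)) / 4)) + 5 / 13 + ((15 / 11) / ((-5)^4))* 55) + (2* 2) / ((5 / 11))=8.51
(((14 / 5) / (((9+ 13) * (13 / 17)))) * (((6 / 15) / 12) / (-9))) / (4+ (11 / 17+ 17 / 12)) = -4046 / 39800475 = -0.00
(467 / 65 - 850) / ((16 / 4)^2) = -54783 / 1040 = -52.68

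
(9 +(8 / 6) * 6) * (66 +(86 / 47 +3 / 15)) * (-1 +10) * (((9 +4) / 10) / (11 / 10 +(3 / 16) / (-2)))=508770288 / 37835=13447.08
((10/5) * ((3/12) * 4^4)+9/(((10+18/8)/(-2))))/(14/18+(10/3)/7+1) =56.14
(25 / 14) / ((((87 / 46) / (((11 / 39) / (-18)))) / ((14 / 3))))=-6325 / 91611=-0.07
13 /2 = 6.50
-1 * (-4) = 4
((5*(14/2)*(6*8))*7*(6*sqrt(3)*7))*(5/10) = 246960*sqrt(3) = 427747.27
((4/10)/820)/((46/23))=1/4100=0.00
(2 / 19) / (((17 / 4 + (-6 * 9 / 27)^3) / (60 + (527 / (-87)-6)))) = -33368 / 24795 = -1.35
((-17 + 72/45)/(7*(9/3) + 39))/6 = -0.04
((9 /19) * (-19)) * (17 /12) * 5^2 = -1275 /4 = -318.75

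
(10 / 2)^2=25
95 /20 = 19 /4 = 4.75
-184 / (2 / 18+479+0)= -207 / 539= -0.38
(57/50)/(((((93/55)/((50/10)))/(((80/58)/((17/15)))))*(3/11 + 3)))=57475/45849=1.25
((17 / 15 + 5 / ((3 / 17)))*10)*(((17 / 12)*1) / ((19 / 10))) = 37570 / 171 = 219.71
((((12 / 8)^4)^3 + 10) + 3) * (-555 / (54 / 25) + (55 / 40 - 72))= -13789890065 / 294912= -46759.34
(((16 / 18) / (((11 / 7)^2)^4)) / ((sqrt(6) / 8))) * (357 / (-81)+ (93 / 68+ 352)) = 29547648939928 * sqrt(6) / 2656549612233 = 27.24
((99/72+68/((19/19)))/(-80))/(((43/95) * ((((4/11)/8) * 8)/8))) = -115995/2752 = -42.15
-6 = -6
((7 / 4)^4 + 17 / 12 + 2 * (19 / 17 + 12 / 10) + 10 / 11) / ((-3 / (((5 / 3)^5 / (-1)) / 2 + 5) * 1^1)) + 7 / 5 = 9620455811 / 1046960640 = 9.19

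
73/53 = 1.38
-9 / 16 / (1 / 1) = -9 / 16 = -0.56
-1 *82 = -82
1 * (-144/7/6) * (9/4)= -7.71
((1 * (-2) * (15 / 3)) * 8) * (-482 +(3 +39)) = 35200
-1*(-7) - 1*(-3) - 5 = 5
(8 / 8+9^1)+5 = 15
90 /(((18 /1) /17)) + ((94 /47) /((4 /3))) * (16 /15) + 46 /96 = 20899 /240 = 87.08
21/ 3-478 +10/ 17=-470.41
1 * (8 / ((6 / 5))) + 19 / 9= 8.78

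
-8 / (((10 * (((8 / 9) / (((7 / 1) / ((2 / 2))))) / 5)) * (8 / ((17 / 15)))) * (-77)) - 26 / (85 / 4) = -17437 / 14960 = -1.17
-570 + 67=-503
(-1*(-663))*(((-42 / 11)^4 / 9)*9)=2063054448 / 14641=140909.39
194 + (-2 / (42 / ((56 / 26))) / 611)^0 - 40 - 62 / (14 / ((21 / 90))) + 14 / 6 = 1563 / 10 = 156.30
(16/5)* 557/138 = 4456/345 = 12.92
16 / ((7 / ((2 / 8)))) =4 / 7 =0.57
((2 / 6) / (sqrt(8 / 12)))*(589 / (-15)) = -589*sqrt(6) / 90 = -16.03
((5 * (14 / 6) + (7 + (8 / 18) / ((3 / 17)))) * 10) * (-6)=-11440 / 9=-1271.11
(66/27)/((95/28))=616/855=0.72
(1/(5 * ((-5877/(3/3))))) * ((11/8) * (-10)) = 0.00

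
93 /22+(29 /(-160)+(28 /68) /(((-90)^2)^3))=402091582106327 /99379467000000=4.05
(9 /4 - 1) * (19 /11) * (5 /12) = 475 /528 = 0.90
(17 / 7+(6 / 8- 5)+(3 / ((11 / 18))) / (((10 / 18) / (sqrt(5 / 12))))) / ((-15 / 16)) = 68 / 35- 432 *sqrt(15) / 275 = -4.14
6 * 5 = 30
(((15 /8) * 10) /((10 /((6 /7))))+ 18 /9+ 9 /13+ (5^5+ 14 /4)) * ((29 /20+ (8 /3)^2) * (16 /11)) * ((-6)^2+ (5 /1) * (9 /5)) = 1757262399 /1001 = 1755506.89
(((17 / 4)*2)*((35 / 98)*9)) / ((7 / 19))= 14535 / 196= 74.16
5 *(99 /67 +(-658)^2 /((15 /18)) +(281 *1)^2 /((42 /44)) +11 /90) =25422215477 /8442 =3011397.24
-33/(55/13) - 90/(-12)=-3/10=-0.30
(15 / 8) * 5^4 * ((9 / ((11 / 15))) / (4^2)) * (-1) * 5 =-6328125 / 1408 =-4494.41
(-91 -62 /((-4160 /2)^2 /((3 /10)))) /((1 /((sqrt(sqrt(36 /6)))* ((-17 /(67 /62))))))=1037405873011* 6^(1 /4) /724672000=2240.50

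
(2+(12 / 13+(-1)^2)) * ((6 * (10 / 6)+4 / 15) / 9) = 2618 / 585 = 4.48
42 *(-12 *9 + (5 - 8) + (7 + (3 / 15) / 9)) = -4367.07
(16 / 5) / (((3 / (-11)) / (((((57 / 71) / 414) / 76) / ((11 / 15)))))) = -2 / 4899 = -0.00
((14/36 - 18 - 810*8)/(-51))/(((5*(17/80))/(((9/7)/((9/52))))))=48654112/54621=890.76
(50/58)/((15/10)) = 50/87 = 0.57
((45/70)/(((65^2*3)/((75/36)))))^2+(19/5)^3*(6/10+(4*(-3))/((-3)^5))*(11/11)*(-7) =-249.43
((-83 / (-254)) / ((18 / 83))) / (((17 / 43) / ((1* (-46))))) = -6813221 / 38862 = -175.32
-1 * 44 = -44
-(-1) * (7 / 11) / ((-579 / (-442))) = 3094 / 6369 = 0.49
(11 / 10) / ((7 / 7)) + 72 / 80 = 2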